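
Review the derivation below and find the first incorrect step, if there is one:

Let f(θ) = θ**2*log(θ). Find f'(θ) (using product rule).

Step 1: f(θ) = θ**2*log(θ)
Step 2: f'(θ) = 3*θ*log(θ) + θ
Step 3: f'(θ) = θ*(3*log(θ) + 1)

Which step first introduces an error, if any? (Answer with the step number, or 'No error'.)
Step 2

Step 2 is incorrect due to a wrong coefficient.
The step shows: 3*θ*log(θ) + θ
The correct value should be: 2*θ*log(θ) + θ

Explanation: The coefficient 2 was incorrectly written as 3: the term 2*θ*log(θ) was incorrectly written as 3*θ*log(θ)
The later steps are derived from this incorrect expression, so the error originates in Step 2.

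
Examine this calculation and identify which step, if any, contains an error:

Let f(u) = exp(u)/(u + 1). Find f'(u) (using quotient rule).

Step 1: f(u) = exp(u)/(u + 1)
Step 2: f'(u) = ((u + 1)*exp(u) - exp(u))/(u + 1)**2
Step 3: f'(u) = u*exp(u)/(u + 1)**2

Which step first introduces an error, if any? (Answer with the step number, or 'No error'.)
No error

All steps in this derivation are correct.
The final answer f'(u) = u*exp(u)/(u + 1)**2 is valid.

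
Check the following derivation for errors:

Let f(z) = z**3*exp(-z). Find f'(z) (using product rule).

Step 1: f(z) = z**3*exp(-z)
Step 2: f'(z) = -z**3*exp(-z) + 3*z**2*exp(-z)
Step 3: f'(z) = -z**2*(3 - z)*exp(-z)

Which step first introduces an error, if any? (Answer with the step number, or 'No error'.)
Step 3

Step 3 is incorrect due to a sign flip.
The step shows: -z**2*(3 - z)*exp(-z)
The correct value should be: z**2*(3 - z)*exp(-z)

Explanation: The sign of the whole expression was flipped: the term z**2*(3 - z)*exp(-z) was incorrectly written as -z**2*(3 - z)*exp(-z)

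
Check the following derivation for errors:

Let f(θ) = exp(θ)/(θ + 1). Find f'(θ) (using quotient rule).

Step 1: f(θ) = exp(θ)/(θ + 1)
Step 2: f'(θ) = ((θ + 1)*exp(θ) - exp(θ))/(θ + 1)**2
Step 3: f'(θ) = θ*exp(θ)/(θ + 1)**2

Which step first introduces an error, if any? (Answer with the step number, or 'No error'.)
No error

All steps in this derivation are correct.
The final answer f'(θ) = θ*exp(θ)/(θ + 1)**2 is valid.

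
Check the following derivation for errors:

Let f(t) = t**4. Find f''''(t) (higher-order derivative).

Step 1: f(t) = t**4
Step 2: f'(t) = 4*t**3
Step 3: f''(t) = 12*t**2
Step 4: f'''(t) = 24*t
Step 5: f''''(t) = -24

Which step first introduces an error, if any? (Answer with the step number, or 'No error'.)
Step 5

Step 5 is incorrect due to a sign flip.
The step shows: -24
The correct value should be: 24

Explanation: The sign of the whole expression was flipped: the term 24 was incorrectly written as -24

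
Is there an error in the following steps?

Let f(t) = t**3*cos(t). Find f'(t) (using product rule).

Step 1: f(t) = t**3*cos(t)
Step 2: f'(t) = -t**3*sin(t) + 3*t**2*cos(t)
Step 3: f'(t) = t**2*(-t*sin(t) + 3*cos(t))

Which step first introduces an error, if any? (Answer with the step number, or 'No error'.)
No error

All steps in this derivation are correct.
The final answer f'(t) = t**2*(-t*sin(t) + 3*cos(t)) is valid.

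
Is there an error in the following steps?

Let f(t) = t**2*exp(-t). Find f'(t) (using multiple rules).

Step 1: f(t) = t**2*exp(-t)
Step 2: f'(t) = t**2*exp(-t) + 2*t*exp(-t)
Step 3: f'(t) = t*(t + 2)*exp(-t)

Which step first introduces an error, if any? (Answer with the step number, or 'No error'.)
Step 2

Step 2 is incorrect due to a sign flip.
The step shows: t**2*exp(-t) + 2*t*exp(-t)
The correct value should be: -t**2*exp(-t) + 2*t*exp(-t)

Explanation: The sign of one term was flipped: the term -t**2*exp(-t) was incorrectly written as t**2*exp(-t)
The later steps are derived from this incorrect expression, so the error originates in Step 2.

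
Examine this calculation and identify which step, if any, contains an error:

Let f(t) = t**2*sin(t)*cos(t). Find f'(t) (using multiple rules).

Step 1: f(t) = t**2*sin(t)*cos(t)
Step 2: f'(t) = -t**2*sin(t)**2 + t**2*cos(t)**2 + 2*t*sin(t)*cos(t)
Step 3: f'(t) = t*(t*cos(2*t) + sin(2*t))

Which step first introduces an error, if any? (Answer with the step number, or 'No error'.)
No error

All steps in this derivation are correct.
The final answer f'(t) = t*(t*cos(2*t) + sin(2*t)) is valid.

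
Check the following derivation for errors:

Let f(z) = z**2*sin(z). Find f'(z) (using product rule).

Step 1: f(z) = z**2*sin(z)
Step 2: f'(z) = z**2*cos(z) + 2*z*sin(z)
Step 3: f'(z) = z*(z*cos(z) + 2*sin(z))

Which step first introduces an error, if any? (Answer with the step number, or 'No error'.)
No error

All steps in this derivation are correct.
The final answer f'(z) = z*(z*cos(z) + 2*sin(z)) is valid.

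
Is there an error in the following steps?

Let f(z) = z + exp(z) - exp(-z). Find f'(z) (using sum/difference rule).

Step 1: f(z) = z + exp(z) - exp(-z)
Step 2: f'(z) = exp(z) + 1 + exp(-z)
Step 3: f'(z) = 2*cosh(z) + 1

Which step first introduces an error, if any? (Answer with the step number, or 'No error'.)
No error

All steps in this derivation are correct.
The final answer f'(z) = 2*cosh(z) + 1 is valid.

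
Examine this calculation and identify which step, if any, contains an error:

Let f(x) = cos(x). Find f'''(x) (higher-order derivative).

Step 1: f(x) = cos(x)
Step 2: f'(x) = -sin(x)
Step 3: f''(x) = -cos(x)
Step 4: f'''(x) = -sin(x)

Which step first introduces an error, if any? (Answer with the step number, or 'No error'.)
Step 4

Step 4 is incorrect due to a sign flip.
The step shows: -sin(x)
The correct value should be: sin(x)

Explanation: The sign of the whole expression was flipped: the term sin(x) was incorrectly written as -sin(x)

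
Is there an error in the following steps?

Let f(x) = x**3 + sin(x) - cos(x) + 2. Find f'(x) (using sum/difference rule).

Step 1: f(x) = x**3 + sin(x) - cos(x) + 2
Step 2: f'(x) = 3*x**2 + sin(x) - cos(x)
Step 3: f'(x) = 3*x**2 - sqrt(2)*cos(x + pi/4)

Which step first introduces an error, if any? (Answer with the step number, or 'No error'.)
Step 2

Step 2 is incorrect due to a sign flip.
The step shows: 3*x**2 + sin(x) - cos(x)
The correct value should be: 3*x**2 + sin(x) + cos(x)

Explanation: The sign of one term was flipped: the term cos(x) was incorrectly written as -cos(x)
The later steps are derived from this incorrect expression, so the error originates in Step 2.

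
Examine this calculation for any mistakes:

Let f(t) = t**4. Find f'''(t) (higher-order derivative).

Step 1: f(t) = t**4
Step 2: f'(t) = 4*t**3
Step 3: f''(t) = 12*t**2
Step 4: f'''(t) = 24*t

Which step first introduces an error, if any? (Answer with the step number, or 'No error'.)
No error

All steps in this derivation are correct.
The final answer f'''(t) = 24*t is valid.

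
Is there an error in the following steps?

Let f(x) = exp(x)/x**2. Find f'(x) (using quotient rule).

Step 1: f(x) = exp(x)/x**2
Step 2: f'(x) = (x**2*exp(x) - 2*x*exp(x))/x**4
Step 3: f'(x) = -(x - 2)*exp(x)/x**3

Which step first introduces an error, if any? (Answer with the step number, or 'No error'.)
Step 3

Step 3 is incorrect due to a sign flip.
The step shows: -(x - 2)*exp(x)/x**3
The correct value should be: (x - 2)*exp(x)/x**3

Explanation: The sign of the whole expression was flipped: the term (x - 2)*exp(x)/x**3 was incorrectly written as -(x - 2)*exp(x)/x**3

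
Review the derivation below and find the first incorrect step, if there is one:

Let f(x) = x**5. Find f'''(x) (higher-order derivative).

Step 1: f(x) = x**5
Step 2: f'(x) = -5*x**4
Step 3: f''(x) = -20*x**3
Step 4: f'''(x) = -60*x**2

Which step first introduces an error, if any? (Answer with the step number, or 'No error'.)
Step 2

Step 2 is incorrect due to a sign flip.
The step shows: -5*x**4
The correct value should be: 5*x**4

Explanation: The sign of the whole expression was flipped: the term 5*x**4 was incorrectly written as -5*x**4
The later steps are derived from this incorrect expression, so the error originates in Step 2.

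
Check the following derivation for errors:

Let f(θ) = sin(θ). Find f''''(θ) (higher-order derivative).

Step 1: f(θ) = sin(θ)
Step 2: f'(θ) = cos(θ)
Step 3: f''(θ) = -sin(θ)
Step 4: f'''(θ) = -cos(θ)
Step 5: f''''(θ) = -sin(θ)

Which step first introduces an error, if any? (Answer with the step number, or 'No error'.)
Step 5

Step 5 is incorrect due to a sign flip.
The step shows: -sin(θ)
The correct value should be: sin(θ)

Explanation: The sign of the whole expression was flipped: the term sin(θ) was incorrectly written as -sin(θ)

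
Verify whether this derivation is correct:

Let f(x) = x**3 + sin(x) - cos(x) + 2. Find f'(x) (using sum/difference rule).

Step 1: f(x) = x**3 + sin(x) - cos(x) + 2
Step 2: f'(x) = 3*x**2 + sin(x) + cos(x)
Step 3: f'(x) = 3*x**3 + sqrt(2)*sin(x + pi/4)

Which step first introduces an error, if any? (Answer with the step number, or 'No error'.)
Step 3

Step 3 is incorrect due to a wrong exponent.
The step shows: 3*x**3 + sqrt(2)*sin(x + pi/4)
The correct value should be: 3*x**2 + sqrt(2)*sin(x + pi/4)

Explanation: The exponent 2 on x was incorrectly written as 3: the term 3*x**2 was incorrectly written as 3*x**3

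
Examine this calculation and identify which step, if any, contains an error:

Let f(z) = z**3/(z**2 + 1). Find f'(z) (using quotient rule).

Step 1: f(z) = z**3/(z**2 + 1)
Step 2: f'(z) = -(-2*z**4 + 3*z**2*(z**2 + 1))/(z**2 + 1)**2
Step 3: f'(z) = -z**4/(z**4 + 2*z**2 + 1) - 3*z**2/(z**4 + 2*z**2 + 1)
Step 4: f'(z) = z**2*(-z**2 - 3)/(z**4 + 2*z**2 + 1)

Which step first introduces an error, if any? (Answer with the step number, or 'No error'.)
Step 2

Step 2 is incorrect due to a sign flip.
The step shows: -(-2*z**4 + 3*z**2*(z**2 + 1))/(z**2 + 1)**2
The correct value should be: (-2*z**4 + 3*z**2*(z**2 + 1))/(z**2 + 1)**2

Explanation: The sign of the whole expression was flipped: the term (-2*z**4 + 3*z**2*(z**2 + 1))/(z**2 + 1)**2 was incorrectly written as -(-2*z**4 + 3*z**2*(z**2 + 1))/(z**2 + 1)**2
The later steps are derived from this incorrect expression, so the error originates in Step 2.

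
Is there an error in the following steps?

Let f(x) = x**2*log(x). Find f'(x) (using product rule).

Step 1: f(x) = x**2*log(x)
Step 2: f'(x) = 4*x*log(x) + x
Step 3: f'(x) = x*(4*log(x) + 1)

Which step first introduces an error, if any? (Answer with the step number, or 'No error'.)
Step 2

Step 2 is incorrect due to a wrong coefficient.
The step shows: 4*x*log(x) + x
The correct value should be: 2*x*log(x) + x

Explanation: The coefficient 2 was incorrectly written as 4: the term 2*x*log(x) was incorrectly written as 4*x*log(x)
The later steps are derived from this incorrect expression, so the error originates in Step 2.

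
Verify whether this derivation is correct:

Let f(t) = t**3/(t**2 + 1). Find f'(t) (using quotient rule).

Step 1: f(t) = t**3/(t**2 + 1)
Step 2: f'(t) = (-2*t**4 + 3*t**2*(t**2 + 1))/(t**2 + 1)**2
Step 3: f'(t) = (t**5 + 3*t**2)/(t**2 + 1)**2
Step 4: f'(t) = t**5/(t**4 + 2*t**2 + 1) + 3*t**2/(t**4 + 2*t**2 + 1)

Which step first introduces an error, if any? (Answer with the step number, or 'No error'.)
Step 3

Step 3 is incorrect due to a wrong exponent.
The step shows: (t**5 + 3*t**2)/(t**2 + 1)**2
The correct value should be: (t**4 + 3*t**2)/(t**2 + 1)**2

Explanation: The exponent 4 on t was incorrectly written as 5: the term (t**4 + 3*t**2)/(t**2 + 1)**2 was incorrectly written as (t**5 + 3*t**2)/(t**2 + 1)**2
The later steps are derived from this incorrect expression, so the error originates in Step 3.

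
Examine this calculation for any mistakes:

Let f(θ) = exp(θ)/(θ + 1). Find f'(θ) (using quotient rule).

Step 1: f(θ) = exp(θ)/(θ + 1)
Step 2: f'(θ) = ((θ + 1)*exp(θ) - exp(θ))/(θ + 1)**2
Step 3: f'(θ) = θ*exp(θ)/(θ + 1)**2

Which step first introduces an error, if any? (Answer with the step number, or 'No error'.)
No error

All steps in this derivation are correct.
The final answer f'(θ) = θ*exp(θ)/(θ + 1)**2 is valid.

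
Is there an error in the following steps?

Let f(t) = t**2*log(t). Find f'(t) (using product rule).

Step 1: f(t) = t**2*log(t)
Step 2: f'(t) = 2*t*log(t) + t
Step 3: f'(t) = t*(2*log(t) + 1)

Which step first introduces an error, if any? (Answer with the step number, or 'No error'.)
No error

All steps in this derivation are correct.
The final answer f'(t) = t*(2*log(t) + 1) is valid.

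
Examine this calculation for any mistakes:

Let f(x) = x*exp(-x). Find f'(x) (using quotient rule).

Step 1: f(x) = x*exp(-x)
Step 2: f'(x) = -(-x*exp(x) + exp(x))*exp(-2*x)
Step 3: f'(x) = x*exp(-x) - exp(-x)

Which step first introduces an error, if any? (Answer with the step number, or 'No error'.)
Step 2

Step 2 is incorrect due to a sign flip.
The step shows: -(-x*exp(x) + exp(x))*exp(-2*x)
The correct value should be: (-x*exp(x) + exp(x))*exp(-2*x)

Explanation: The sign of the whole expression was flipped: the term (-x*exp(x) + exp(x))*exp(-2*x) was incorrectly written as -(-x*exp(x) + exp(x))*exp(-2*x)
The later steps are derived from this incorrect expression, so the error originates in Step 2.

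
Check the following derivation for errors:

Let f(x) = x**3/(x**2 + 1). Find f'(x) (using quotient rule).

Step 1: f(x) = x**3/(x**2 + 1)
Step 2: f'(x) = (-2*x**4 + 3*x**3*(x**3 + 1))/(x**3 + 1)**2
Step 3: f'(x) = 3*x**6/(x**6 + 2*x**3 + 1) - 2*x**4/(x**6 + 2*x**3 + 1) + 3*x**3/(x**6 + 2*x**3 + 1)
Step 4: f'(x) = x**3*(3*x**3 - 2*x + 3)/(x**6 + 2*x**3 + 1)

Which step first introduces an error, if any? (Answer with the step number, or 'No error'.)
Step 2

Step 2 is incorrect due to a wrong exponent.
The step shows: (-2*x**4 + 3*x**3*(x**3 + 1))/(x**3 + 1)**2
The correct value should be: (-2*x**4 + 3*x**2*(x**2 + 1))/(x**2 + 1)**2

Explanation: The exponent 2 on x was incorrectly written as 3: the term (-2*x**4 + 3*x**2*(x**2 + 1))/(x**2 + 1)**2 was incorrectly written as (-2*x**4 + 3*x**3*(x**3 + 1))/(x**3 + 1)**2
The later steps are derived from this incorrect expression, so the error originates in Step 2.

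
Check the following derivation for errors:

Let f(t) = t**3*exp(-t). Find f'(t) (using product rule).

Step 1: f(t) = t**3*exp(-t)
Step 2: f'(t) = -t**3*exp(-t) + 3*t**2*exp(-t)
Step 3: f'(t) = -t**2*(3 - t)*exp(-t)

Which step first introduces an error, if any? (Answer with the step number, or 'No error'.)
Step 3

Step 3 is incorrect due to a sign flip.
The step shows: -t**2*(3 - t)*exp(-t)
The correct value should be: t**2*(3 - t)*exp(-t)

Explanation: The sign of the whole expression was flipped: the term t**2*(3 - t)*exp(-t) was incorrectly written as -t**2*(3 - t)*exp(-t)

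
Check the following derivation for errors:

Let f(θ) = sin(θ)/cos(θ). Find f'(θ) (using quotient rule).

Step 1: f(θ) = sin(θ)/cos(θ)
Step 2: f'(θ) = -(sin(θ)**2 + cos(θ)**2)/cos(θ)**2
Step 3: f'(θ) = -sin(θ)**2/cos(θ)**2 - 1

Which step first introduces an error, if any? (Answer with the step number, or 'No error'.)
Step 2

Step 2 is incorrect due to a sign flip.
The step shows: -(sin(θ)**2 + cos(θ)**2)/cos(θ)**2
The correct value should be: (sin(θ)**2 + cos(θ)**2)/cos(θ)**2

Explanation: The sign of the whole expression was flipped: the term (sin(θ)**2 + cos(θ)**2)/cos(θ)**2 was incorrectly written as -(sin(θ)**2 + cos(θ)**2)/cos(θ)**2
The later steps are derived from this incorrect expression, so the error originates in Step 2.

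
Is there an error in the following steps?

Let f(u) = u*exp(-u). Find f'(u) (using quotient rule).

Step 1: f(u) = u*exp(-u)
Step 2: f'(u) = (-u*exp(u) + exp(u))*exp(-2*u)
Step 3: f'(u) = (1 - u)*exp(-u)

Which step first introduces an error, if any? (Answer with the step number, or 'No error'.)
No error

All steps in this derivation are correct.
The final answer f'(u) = (1 - u)*exp(-u) is valid.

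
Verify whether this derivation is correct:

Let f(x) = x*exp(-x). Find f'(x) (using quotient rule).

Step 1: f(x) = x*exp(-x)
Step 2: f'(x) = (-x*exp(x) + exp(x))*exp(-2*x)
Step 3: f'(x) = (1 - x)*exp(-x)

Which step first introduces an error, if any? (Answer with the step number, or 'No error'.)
No error

All steps in this derivation are correct.
The final answer f'(x) = (1 - x)*exp(-x) is valid.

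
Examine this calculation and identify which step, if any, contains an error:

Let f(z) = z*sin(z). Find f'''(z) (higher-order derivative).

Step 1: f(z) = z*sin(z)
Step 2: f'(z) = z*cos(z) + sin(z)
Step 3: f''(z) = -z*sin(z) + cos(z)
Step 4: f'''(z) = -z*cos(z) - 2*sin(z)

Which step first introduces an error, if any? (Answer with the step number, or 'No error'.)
Step 3

Step 3 is incorrect due to a wrong coefficient.
The step shows: -z*sin(z) + cos(z)
The correct value should be: -z*sin(z) + 2*cos(z)

Explanation: The coefficient 2 was incorrectly written as 1: the term 2*cos(z) was incorrectly written as cos(z)
The later steps are derived from this incorrect expression, so the error originates in Step 3.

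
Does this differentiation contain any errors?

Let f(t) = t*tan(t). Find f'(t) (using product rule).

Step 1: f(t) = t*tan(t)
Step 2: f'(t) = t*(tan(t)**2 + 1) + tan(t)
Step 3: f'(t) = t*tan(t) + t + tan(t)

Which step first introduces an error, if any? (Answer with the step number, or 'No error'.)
Step 3

Step 3 is incorrect due to a wrong exponent.
The step shows: t*tan(t) + t + tan(t)
The correct value should be: t*tan(t)**2 + t + tan(t)

Explanation: The exponent 2 on tan(t) was incorrectly written as 1: the term t*tan(t)**2 was incorrectly written as t*tan(t)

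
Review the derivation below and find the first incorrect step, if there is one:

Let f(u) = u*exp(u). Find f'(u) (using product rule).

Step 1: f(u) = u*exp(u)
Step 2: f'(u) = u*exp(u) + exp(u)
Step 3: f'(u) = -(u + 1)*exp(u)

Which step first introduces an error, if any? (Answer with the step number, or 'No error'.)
Step 3

Step 3 is incorrect due to a sign flip.
The step shows: -(u + 1)*exp(u)
The correct value should be: (u + 1)*exp(u)

Explanation: The sign of the whole expression was flipped: the term (u + 1)*exp(u) was incorrectly written as -(u + 1)*exp(u)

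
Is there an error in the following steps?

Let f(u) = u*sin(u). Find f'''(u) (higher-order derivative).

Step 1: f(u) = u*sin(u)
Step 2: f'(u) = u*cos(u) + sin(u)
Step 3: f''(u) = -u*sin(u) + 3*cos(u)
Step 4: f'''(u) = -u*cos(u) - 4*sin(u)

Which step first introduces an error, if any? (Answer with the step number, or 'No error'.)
Step 3

Step 3 is incorrect due to a wrong coefficient.
The step shows: -u*sin(u) + 3*cos(u)
The correct value should be: -u*sin(u) + 2*cos(u)

Explanation: The coefficient 2 was incorrectly written as 3: the term 2*cos(u) was incorrectly written as 3*cos(u)
The later steps are derived from this incorrect expression, so the error originates in Step 3.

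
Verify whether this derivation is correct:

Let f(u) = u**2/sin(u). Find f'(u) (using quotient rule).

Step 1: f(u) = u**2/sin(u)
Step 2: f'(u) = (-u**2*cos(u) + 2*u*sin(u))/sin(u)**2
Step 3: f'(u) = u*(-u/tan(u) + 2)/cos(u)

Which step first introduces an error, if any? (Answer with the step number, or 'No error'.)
Step 3

Step 3 is incorrect due to a wrong trig function.
The step shows: u*(-u/tan(u) + 2)/cos(u)
The correct value should be: u*(-u/tan(u) + 2)/sin(u)

Explanation: sin(u) was incorrectly written as cos(u): the term u*(-u/tan(u) + 2)/sin(u) was incorrectly written as u*(-u/tan(u) + 2)/cos(u)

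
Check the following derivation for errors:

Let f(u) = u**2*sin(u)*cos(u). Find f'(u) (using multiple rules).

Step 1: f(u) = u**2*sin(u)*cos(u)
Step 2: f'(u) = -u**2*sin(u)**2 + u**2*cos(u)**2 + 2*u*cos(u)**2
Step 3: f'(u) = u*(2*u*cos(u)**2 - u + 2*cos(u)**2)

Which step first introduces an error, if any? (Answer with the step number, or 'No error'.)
Step 2

Step 2 is incorrect due to a wrong trig function.
The step shows: -u**2*sin(u)**2 + u**2*cos(u)**2 + 2*u*cos(u)**2
The correct value should be: -u**2*sin(u)**2 + u**2*cos(u)**2 + 2*u*sin(u)*cos(u)

Explanation: sin(u) was incorrectly written as cos(u): the term 2*u*sin(u)*cos(u) was incorrectly written as 2*u*cos(u)**2
The later steps are derived from this incorrect expression, so the error originates in Step 2.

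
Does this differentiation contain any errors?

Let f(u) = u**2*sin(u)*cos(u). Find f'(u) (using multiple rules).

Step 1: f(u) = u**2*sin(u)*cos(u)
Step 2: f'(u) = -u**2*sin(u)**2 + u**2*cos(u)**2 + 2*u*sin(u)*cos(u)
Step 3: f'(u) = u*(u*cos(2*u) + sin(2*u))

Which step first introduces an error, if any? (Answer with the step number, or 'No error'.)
No error

All steps in this derivation are correct.
The final answer f'(u) = u*(u*cos(2*u) + sin(2*u)) is valid.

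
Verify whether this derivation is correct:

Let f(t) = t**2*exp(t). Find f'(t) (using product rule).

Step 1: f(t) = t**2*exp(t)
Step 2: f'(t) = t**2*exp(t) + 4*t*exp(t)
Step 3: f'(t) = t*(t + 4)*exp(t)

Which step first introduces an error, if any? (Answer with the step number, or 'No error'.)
Step 2

Step 2 is incorrect due to a wrong coefficient.
The step shows: t**2*exp(t) + 4*t*exp(t)
The correct value should be: t**2*exp(t) + 2*t*exp(t)

Explanation: The coefficient 2 was incorrectly written as 4: the term 2*t*exp(t) was incorrectly written as 4*t*exp(t)
The later steps are derived from this incorrect expression, so the error originates in Step 2.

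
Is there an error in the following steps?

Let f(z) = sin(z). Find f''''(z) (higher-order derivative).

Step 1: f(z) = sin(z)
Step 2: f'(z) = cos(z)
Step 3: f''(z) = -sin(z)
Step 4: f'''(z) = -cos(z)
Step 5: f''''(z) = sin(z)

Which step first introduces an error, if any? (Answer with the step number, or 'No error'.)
No error

All steps in this derivation are correct.
The final answer f''''(z) = sin(z) is valid.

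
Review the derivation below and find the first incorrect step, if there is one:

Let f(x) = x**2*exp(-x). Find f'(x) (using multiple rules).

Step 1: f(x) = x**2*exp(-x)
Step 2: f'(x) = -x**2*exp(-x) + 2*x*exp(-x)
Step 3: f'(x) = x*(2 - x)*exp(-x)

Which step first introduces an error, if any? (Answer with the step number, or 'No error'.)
No error

All steps in this derivation are correct.
The final answer f'(x) = x*(2 - x)*exp(-x) is valid.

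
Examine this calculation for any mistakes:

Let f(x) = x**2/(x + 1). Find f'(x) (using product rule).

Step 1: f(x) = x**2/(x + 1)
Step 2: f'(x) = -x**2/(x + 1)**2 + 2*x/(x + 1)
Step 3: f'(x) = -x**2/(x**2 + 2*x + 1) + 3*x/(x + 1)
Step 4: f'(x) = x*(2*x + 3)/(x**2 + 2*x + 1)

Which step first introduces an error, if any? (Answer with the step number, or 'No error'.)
Step 3

Step 3 is incorrect due to a wrong coefficient.
The step shows: -x**2/(x**2 + 2*x + 1) + 3*x/(x + 1)
The correct value should be: -x**2/(x**2 + 2*x + 1) + 2*x/(x + 1)

Explanation: The coefficient 2 was incorrectly written as 3: the term 2*x/(x + 1) was incorrectly written as 3*x/(x + 1)
The later steps are derived from this incorrect expression, so the error originates in Step 3.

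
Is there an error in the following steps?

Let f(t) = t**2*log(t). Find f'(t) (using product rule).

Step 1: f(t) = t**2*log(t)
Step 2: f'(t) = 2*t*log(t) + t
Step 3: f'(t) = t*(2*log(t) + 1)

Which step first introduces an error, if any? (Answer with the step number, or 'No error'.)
No error

All steps in this derivation are correct.
The final answer f'(t) = t*(2*log(t) + 1) is valid.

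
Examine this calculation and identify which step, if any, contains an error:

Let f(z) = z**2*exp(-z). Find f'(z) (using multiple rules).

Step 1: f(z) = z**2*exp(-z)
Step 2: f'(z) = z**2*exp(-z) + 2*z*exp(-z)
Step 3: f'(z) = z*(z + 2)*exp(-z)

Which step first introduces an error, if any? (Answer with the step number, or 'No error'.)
Step 2

Step 2 is incorrect due to a sign flip.
The step shows: z**2*exp(-z) + 2*z*exp(-z)
The correct value should be: -z**2*exp(-z) + 2*z*exp(-z)

Explanation: The sign of one term was flipped: the term -z**2*exp(-z) was incorrectly written as z**2*exp(-z)
The later steps are derived from this incorrect expression, so the error originates in Step 2.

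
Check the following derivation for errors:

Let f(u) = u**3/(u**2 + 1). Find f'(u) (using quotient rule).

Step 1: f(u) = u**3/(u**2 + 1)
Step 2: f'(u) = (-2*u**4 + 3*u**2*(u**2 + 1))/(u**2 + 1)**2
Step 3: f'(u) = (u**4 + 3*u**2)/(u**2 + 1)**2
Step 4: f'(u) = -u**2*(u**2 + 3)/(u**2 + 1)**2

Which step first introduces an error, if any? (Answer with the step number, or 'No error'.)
Step 4

Step 4 is incorrect due to a sign flip.
The step shows: -u**2*(u**2 + 3)/(u**2 + 1)**2
The correct value should be: u**2*(u**2 + 3)/(u**2 + 1)**2

Explanation: The sign of the whole expression was flipped: the term u**2*(u**2 + 3)/(u**2 + 1)**2 was incorrectly written as -u**2*(u**2 + 3)/(u**2 + 1)**2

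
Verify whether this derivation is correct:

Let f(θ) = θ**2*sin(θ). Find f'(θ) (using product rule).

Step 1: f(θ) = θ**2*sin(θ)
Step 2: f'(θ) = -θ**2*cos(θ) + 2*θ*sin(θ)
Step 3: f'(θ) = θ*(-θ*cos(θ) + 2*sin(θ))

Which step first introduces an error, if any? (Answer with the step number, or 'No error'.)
Step 2

Step 2 is incorrect due to a sign flip.
The step shows: -θ**2*cos(θ) + 2*θ*sin(θ)
The correct value should be: θ**2*cos(θ) + 2*θ*sin(θ)

Explanation: The sign of one term was flipped: the term θ**2*cos(θ) was incorrectly written as -θ**2*cos(θ)
The later steps are derived from this incorrect expression, so the error originates in Step 2.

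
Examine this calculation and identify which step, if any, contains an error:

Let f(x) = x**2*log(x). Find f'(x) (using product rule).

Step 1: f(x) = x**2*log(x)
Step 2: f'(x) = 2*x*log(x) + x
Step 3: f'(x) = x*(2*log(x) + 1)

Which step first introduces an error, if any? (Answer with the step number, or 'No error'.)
No error

All steps in this derivation are correct.
The final answer f'(x) = x*(2*log(x) + 1) is valid.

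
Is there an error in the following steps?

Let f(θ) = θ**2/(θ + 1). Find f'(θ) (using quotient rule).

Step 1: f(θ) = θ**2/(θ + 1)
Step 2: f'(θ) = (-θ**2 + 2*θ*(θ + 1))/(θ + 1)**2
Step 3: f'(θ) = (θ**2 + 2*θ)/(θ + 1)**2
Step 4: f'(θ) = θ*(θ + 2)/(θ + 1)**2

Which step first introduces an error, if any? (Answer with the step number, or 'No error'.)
No error

All steps in this derivation are correct.
The final answer f'(θ) = θ*(θ + 2)/(θ + 1)**2 is valid.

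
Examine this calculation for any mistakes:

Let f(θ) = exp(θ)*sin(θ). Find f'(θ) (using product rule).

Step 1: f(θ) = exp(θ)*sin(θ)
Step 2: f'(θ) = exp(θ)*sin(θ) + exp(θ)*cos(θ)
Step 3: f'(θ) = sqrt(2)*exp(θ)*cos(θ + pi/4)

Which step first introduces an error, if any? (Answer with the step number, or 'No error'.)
Step 3

Step 3 is incorrect due to a wrong trig function.
The step shows: sqrt(2)*exp(θ)*cos(θ + pi/4)
The correct value should be: sqrt(2)*exp(θ)*sin(θ + pi/4)

Explanation: sin(θ + pi/4) was incorrectly written as cos(θ + pi/4): the term sqrt(2)*exp(θ)*sin(θ + pi/4) was incorrectly written as sqrt(2)*exp(θ)*cos(θ + pi/4)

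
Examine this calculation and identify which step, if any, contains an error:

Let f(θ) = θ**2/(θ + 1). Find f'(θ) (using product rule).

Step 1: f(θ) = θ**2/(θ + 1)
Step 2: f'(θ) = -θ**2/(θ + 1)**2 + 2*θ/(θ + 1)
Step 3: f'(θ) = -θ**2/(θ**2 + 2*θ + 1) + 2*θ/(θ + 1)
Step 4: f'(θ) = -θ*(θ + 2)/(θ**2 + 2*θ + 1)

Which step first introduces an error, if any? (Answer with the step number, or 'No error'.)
Step 4

Step 4 is incorrect due to a sign flip.
The step shows: -θ*(θ + 2)/(θ**2 + 2*θ + 1)
The correct value should be: θ*(θ + 2)/(θ**2 + 2*θ + 1)

Explanation: The sign of the whole expression was flipped: the term θ*(θ + 2)/(θ**2 + 2*θ + 1) was incorrectly written as -θ*(θ + 2)/(θ**2 + 2*θ + 1)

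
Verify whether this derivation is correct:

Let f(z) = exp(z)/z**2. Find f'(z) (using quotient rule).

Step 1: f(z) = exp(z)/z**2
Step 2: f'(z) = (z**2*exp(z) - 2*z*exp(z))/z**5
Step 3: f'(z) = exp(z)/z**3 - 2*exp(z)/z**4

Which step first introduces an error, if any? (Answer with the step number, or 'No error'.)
Step 2

Step 2 is incorrect due to a wrong exponent.
The step shows: (z**2*exp(z) - 2*z*exp(z))/z**5
The correct value should be: (z**2*exp(z) - 2*z*exp(z))/z**4

Explanation: The exponent -4 on z was incorrectly written as -5: the term (z**2*exp(z) - 2*z*exp(z))/z**4 was incorrectly written as (z**2*exp(z) - 2*z*exp(z))/z**5
The later steps are derived from this incorrect expression, so the error originates in Step 2.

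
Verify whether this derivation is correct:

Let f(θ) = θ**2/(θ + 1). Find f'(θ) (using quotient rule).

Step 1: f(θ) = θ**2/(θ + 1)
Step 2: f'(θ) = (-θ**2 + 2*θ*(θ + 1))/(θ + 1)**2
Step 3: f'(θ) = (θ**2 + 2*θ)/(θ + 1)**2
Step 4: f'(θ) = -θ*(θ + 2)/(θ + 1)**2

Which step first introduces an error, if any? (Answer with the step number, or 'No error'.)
Step 4

Step 4 is incorrect due to a sign flip.
The step shows: -θ*(θ + 2)/(θ + 1)**2
The correct value should be: θ*(θ + 2)/(θ + 1)**2

Explanation: The sign of the whole expression was flipped: the term θ*(θ + 2)/(θ + 1)**2 was incorrectly written as -θ*(θ + 2)/(θ + 1)**2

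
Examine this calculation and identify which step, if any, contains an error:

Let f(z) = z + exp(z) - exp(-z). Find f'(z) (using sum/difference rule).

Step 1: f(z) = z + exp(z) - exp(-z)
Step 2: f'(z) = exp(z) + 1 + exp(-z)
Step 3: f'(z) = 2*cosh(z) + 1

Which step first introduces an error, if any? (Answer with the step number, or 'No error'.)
No error

All steps in this derivation are correct.
The final answer f'(z) = 2*cosh(z) + 1 is valid.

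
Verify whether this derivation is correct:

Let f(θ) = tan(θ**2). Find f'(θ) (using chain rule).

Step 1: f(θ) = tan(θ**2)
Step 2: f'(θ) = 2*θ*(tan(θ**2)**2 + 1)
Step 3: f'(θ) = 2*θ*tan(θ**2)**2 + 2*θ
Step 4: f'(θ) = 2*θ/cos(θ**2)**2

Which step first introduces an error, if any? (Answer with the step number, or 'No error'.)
No error

All steps in this derivation are correct.
The final answer f'(θ) = 2*θ/cos(θ**2)**2 is valid.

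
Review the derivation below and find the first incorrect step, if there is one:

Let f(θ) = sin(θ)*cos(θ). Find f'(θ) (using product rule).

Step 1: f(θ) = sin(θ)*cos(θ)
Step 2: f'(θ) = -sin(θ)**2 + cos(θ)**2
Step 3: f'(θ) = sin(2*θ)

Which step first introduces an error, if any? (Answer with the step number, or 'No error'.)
Step 3

Step 3 is incorrect due to a wrong trig function.
The step shows: sin(2*θ)
The correct value should be: cos(2*θ)

Explanation: cos(2*θ) was incorrectly written as sin(2*θ): the term cos(2*θ) was incorrectly written as sin(2*θ)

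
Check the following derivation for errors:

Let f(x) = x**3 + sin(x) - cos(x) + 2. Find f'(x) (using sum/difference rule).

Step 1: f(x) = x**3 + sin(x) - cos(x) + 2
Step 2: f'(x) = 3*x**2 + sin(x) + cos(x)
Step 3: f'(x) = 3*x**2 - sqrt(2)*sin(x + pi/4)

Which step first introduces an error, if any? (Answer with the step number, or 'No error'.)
Step 3

Step 3 is incorrect due to a sign flip.
The step shows: 3*x**2 - sqrt(2)*sin(x + pi/4)
The correct value should be: 3*x**2 + sqrt(2)*sin(x + pi/4)

Explanation: The sign of one term was flipped: the term sqrt(2)*sin(x + pi/4) was incorrectly written as -sqrt(2)*sin(x + pi/4)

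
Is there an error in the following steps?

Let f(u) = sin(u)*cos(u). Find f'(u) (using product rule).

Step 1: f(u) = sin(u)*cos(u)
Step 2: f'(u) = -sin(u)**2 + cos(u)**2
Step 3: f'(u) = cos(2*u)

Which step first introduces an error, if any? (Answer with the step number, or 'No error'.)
No error

All steps in this derivation are correct.
The final answer f'(u) = cos(2*u) is valid.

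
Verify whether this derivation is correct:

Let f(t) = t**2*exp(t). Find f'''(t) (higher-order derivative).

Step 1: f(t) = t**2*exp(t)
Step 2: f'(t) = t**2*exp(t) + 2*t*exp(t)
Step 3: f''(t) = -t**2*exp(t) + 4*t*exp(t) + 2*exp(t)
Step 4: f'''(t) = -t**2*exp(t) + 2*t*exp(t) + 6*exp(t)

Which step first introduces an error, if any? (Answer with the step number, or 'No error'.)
Step 3

Step 3 is incorrect due to a sign flip.
The step shows: -t**2*exp(t) + 4*t*exp(t) + 2*exp(t)
The correct value should be: t**2*exp(t) + 4*t*exp(t) + 2*exp(t)

Explanation: The sign of one term was flipped: the term t**2*exp(t) was incorrectly written as -t**2*exp(t)
The later steps are derived from this incorrect expression, so the error originates in Step 3.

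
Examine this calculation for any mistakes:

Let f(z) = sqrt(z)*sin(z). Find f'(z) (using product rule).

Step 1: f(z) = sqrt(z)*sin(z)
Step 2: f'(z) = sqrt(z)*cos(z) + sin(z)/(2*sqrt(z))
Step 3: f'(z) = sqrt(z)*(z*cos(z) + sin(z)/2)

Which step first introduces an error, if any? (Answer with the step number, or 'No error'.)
Step 3

Step 3 is incorrect due to a wrong exponent.
The step shows: sqrt(z)*(z*cos(z) + sin(z)/2)
The correct value should be: (z*cos(z) + sin(z)/2)/sqrt(z)

Explanation: The exponent -1/2 on z was incorrectly written as 1/2: the term (z*cos(z) + sin(z)/2)/sqrt(z) was incorrectly written as sqrt(z)*(z*cos(z) + sin(z)/2)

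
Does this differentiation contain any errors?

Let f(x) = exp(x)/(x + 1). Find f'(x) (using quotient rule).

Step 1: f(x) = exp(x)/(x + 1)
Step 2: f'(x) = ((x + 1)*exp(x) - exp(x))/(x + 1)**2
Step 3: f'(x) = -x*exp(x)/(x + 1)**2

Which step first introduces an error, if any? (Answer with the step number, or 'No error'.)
Step 3

Step 3 is incorrect due to a sign flip.
The step shows: -x*exp(x)/(x + 1)**2
The correct value should be: x*exp(x)/(x + 1)**2

Explanation: The sign of the whole expression was flipped: the term x*exp(x)/(x + 1)**2 was incorrectly written as -x*exp(x)/(x + 1)**2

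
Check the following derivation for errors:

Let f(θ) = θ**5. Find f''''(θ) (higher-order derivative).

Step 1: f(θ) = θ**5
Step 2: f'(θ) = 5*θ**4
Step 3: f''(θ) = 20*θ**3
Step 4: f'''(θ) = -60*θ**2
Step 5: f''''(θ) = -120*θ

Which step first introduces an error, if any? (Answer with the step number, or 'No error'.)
Step 4

Step 4 is incorrect due to a sign flip.
The step shows: -60*θ**2
The correct value should be: 60*θ**2

Explanation: The sign of the whole expression was flipped: the term 60*θ**2 was incorrectly written as -60*θ**2
The later steps are derived from this incorrect expression, so the error originates in Step 4.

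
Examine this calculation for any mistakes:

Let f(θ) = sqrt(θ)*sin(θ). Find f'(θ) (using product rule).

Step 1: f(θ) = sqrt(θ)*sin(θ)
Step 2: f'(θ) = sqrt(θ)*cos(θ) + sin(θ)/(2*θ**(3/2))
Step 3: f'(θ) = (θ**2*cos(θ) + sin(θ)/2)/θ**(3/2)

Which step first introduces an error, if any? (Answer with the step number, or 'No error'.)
Step 2

Step 2 is incorrect due to a wrong exponent.
The step shows: sqrt(θ)*cos(θ) + sin(θ)/(2*θ**(3/2))
The correct value should be: sqrt(θ)*cos(θ) + sin(θ)/(2*sqrt(θ))

Explanation: The exponent -1/2 on θ was incorrectly written as -3/2: the term sin(θ)/(2*sqrt(θ)) was incorrectly written as sin(θ)/(2*θ**(3/2))
The later steps are derived from this incorrect expression, so the error originates in Step 2.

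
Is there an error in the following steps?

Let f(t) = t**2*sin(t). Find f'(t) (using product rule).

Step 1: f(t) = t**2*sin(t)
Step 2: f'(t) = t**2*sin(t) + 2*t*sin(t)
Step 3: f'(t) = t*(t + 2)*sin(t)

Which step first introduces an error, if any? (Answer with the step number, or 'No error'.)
Step 2

Step 2 is incorrect due to a wrong trig function.
The step shows: t**2*sin(t) + 2*t*sin(t)
The correct value should be: t**2*cos(t) + 2*t*sin(t)

Explanation: cos(t) was incorrectly written as sin(t): the term t**2*cos(t) was incorrectly written as t**2*sin(t)
The later steps are derived from this incorrect expression, so the error originates in Step 2.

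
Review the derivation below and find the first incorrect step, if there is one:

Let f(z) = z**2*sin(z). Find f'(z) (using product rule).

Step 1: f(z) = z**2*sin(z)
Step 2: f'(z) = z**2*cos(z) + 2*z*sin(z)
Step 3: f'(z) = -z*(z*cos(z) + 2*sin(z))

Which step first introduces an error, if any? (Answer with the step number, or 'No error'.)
Step 3

Step 3 is incorrect due to a sign flip.
The step shows: -z*(z*cos(z) + 2*sin(z))
The correct value should be: z*(z*cos(z) + 2*sin(z))

Explanation: The sign of the whole expression was flipped: the term z*(z*cos(z) + 2*sin(z)) was incorrectly written as -z*(z*cos(z) + 2*sin(z))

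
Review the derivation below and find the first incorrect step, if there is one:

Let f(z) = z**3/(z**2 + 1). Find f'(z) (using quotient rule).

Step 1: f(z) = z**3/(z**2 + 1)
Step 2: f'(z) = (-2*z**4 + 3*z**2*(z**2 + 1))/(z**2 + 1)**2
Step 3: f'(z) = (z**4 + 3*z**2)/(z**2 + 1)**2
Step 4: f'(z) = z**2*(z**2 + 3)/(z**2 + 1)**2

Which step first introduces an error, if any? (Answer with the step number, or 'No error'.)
No error

All steps in this derivation are correct.
The final answer f'(z) = z**2*(z**2 + 3)/(z**2 + 1)**2 is valid.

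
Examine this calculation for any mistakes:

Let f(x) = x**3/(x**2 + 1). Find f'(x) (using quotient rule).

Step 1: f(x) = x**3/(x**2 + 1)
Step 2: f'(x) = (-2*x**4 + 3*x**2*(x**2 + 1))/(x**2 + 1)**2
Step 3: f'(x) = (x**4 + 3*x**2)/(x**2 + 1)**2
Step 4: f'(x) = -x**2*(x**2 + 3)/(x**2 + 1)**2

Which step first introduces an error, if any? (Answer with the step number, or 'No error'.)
Step 4

Step 4 is incorrect due to a sign flip.
The step shows: -x**2*(x**2 + 3)/(x**2 + 1)**2
The correct value should be: x**2*(x**2 + 3)/(x**2 + 1)**2

Explanation: The sign of the whole expression was flipped: the term x**2*(x**2 + 3)/(x**2 + 1)**2 was incorrectly written as -x**2*(x**2 + 3)/(x**2 + 1)**2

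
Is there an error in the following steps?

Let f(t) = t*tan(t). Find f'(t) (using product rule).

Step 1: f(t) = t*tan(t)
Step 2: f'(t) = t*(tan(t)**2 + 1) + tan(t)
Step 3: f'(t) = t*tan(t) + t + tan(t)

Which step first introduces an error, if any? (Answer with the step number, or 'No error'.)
Step 3

Step 3 is incorrect due to a wrong exponent.
The step shows: t*tan(t) + t + tan(t)
The correct value should be: t*tan(t)**2 + t + tan(t)

Explanation: The exponent 2 on tan(t) was incorrectly written as 1: the term t*tan(t)**2 was incorrectly written as t*tan(t)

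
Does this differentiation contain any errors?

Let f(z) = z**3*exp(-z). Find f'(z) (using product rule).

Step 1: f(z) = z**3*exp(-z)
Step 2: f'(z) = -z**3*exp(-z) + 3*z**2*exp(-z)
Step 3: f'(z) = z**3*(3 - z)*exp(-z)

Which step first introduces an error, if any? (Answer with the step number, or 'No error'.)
Step 3

Step 3 is incorrect due to a wrong exponent.
The step shows: z**3*(3 - z)*exp(-z)
The correct value should be: z**2*(3 - z)*exp(-z)

Explanation: The exponent 2 on z was incorrectly written as 3: the term z**2*(3 - z)*exp(-z) was incorrectly written as z**3*(3 - z)*exp(-z)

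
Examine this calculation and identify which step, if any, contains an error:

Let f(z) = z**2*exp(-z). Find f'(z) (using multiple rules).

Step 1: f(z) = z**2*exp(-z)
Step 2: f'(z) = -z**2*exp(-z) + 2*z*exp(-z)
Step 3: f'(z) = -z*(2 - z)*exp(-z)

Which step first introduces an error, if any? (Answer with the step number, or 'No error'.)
Step 3

Step 3 is incorrect due to a sign flip.
The step shows: -z*(2 - z)*exp(-z)
The correct value should be: z*(2 - z)*exp(-z)

Explanation: The sign of the whole expression was flipped: the term z*(2 - z)*exp(-z) was incorrectly written as -z*(2 - z)*exp(-z)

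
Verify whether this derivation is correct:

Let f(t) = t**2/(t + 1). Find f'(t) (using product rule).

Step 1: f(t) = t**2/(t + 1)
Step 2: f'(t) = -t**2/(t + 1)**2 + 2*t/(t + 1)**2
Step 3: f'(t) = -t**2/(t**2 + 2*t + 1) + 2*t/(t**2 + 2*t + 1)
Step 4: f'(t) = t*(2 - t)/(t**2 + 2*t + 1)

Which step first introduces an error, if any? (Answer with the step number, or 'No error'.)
Step 2

Step 2 is incorrect due to a wrong exponent.
The step shows: -t**2/(t + 1)**2 + 2*t/(t + 1)**2
The correct value should be: -t**2/(t + 1)**2 + 2*t/(t + 1)

Explanation: The exponent -1 on t + 1 was incorrectly written as -2: the term 2*t/(t + 1) was incorrectly written as 2*t/(t + 1)**2
The later steps are derived from this incorrect expression, so the error originates in Step 2.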